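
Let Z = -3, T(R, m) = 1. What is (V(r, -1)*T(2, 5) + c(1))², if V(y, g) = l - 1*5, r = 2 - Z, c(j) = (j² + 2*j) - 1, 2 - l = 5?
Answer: 36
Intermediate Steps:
l = -3 (l = 2 - 1*5 = 2 - 5 = -3)
c(j) = -1 + j² + 2*j
r = 5 (r = 2 - 1*(-3) = 2 + 3 = 5)
V(y, g) = -8 (V(y, g) = -3 - 1*5 = -3 - 5 = -8)
(V(r, -1)*T(2, 5) + c(1))² = (-8*1 + (-1 + 1² + 2*1))² = (-8 + (-1 + 1 + 2))² = (-8 + 2)² = (-6)² = 36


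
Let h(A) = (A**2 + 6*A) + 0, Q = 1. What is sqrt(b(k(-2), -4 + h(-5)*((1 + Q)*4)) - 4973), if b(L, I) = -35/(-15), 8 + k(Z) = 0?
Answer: 8*I*sqrt(699)/3 ≈ 70.503*I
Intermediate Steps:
k(Z) = -8 (k(Z) = -8 + 0 = -8)
h(A) = A**2 + 6*A
b(L, I) = 7/3 (b(L, I) = -35*(-1/15) = 7/3)
sqrt(b(k(-2), -4 + h(-5)*((1 + Q)*4)) - 4973) = sqrt(7/3 - 4973) = sqrt(-14912/3) = 8*I*sqrt(699)/3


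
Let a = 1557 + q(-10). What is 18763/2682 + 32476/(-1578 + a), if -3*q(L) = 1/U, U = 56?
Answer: -14566691549/9464778 ≈ -1539.0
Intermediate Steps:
q(L) = -1/168 (q(L) = -⅓/56 = -⅓*1/56 = -1/168)
a = 261575/168 (a = 1557 - 1/168 = 261575/168 ≈ 1557.0)
18763/2682 + 32476/(-1578 + a) = 18763/2682 + 32476/(-1578 + 261575/168) = 18763*(1/2682) + 32476/(-3529/168) = 18763/2682 + 32476*(-168/3529) = 18763/2682 - 5455968/3529 = -14566691549/9464778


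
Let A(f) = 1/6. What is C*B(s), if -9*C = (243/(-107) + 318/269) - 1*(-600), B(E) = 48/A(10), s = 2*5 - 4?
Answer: -551630688/28783 ≈ -19165.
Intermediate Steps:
A(f) = ⅙
s = 6 (s = 10 - 4 = 6)
B(E) = 288 (B(E) = 48/(⅙) = 48*6 = 288)
C = -5746153/86349 (C = -((243/(-107) + 318/269) - 1*(-600))/9 = -((243*(-1/107) + 318*(1/269)) + 600)/9 = -((-243/107 + 318/269) + 600)/9 = -(-31341/28783 + 600)/9 = -⅑*17238459/28783 = -5746153/86349 ≈ -66.546)
C*B(s) = -5746153/86349*288 = -551630688/28783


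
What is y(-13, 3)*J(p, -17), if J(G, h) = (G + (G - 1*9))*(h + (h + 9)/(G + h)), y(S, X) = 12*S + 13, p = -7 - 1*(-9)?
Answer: -35321/3 ≈ -11774.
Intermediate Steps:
p = 2 (p = -7 + 9 = 2)
y(S, X) = 13 + 12*S
J(G, h) = (-9 + 2*G)*(h + (9 + h)/(G + h)) (J(G, h) = (G + (G - 9))*(h + (9 + h)/(G + h)) = (G + (-9 + G))*(h + (9 + h)/(G + h)) = (-9 + 2*G)*(h + (9 + h)/(G + h)))
y(-13, 3)*J(p, -17) = (13 + 12*(-13))*((-81 - 9*(-17) - 9*(-17)² + 18*2 - 7*2*(-17) + 2*2*(-17)² + 2*(-17)*2²)/(2 - 17)) = (13 - 156)*((-81 + 153 - 9*289 + 36 + 238 + 2*2*289 + 2*(-17)*4)/(-15)) = -(-143)*(-81 + 153 - 2601 + 36 + 238 + 1156 - 136)/15 = -(-143)*(-1235)/15 = -143*247/3 = -35321/3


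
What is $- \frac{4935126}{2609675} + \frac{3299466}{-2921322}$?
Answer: $- \frac{3837937681687}{1270616831725} \approx -3.0205$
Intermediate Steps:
$- \frac{4935126}{2609675} + \frac{3299466}{-2921322} = \left(-4935126\right) \frac{1}{2609675} + 3299466 \left(- \frac{1}{2921322}\right) = - \frac{4935126}{2609675} - \frac{549911}{486887} = - \frac{3837937681687}{1270616831725}$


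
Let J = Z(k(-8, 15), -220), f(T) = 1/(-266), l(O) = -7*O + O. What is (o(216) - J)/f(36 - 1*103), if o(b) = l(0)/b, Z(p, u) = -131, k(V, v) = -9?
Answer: -34846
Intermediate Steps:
l(O) = -6*O
f(T) = -1/266
J = -131
o(b) = 0 (o(b) = (-6*0)/b = 0/b = 0)
(o(216) - J)/f(36 - 1*103) = (0 - 1*(-131))/(-1/266) = (0 + 131)*(-266) = 131*(-266) = -34846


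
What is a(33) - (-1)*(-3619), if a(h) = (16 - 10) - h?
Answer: -3646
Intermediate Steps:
a(h) = 6 - h
a(33) - (-1)*(-3619) = (6 - 1*33) - (-1)*(-3619) = (6 - 33) - 1*3619 = -27 - 3619 = -3646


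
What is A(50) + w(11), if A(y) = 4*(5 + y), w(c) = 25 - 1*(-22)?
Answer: 267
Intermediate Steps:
w(c) = 47 (w(c) = 25 + 22 = 47)
A(y) = 20 + 4*y
A(50) + w(11) = (20 + 4*50) + 47 = (20 + 200) + 47 = 220 + 47 = 267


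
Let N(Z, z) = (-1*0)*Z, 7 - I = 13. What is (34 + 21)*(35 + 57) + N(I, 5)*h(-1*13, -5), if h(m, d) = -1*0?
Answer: 5060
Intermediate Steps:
I = -6 (I = 7 - 1*13 = 7 - 13 = -6)
N(Z, z) = 0 (N(Z, z) = 0*Z = 0)
h(m, d) = 0
(34 + 21)*(35 + 57) + N(I, 5)*h(-1*13, -5) = (34 + 21)*(35 + 57) + 0*0 = 55*92 + 0 = 5060 + 0 = 5060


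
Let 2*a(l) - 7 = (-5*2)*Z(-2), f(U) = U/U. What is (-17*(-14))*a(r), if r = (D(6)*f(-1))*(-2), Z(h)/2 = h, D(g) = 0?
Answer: 5593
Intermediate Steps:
f(U) = 1
Z(h) = 2*h
r = 0 (r = (0*1)*(-2) = 0*(-2) = 0)
a(l) = 47/2 (a(l) = 7/2 + ((-5*2)*(2*(-2)))/2 = 7/2 + (-10*(-4))/2 = 7/2 + (½)*40 = 7/2 + 20 = 47/2)
(-17*(-14))*a(r) = -17*(-14)*(47/2) = 238*(47/2) = 5593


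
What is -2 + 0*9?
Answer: -2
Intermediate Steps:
-2 + 0*9 = -2 + 0 = -2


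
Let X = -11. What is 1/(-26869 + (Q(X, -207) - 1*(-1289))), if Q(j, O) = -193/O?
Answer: -207/5294867 ≈ -3.9094e-5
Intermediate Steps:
1/(-26869 + (Q(X, -207) - 1*(-1289))) = 1/(-26869 + (-193/(-207) - 1*(-1289))) = 1/(-26869 + (-193*(-1/207) + 1289)) = 1/(-26869 + (193/207 + 1289)) = 1/(-26869 + 267016/207) = 1/(-5294867/207) = -207/5294867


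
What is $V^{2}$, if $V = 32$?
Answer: $1024$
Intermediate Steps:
$V^{2} = 32^{2} = 1024$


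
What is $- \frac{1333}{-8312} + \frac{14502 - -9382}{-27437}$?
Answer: $- \frac{161950287}{228056344} \approx -0.71013$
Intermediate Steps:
$- \frac{1333}{-8312} + \frac{14502 - -9382}{-27437} = \left(-1333\right) \left(- \frac{1}{8312}\right) + \left(14502 + 9382\right) \left(- \frac{1}{27437}\right) = \frac{1333}{8312} + 23884 \left(- \frac{1}{27437}\right) = \frac{1333}{8312} - \frac{23884}{27437} = - \frac{161950287}{228056344}$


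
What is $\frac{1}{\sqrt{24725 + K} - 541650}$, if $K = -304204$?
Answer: $- \frac{541650}{293385001979} - \frac{i \sqrt{279479}}{293385001979} \approx -1.8462 \cdot 10^{-6} - 1.8019 \cdot 10^{-9} i$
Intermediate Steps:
$\frac{1}{\sqrt{24725 + K} - 541650} = \frac{1}{\sqrt{24725 - 304204} - 541650} = \frac{1}{\sqrt{-279479} - 541650} = \frac{1}{i \sqrt{279479} - 541650} = \frac{1}{-541650 + i \sqrt{279479}}$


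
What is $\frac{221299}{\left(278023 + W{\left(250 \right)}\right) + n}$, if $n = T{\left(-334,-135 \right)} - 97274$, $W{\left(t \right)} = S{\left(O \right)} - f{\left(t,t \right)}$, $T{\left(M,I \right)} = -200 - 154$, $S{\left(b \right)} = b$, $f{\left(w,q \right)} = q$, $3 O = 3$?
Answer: $\frac{221299}{180146} \approx 1.2284$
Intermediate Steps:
$O = 1$ ($O = \frac{1}{3} \cdot 3 = 1$)
$T{\left(M,I \right)} = -354$
$W{\left(t \right)} = 1 - t$
$n = -97628$ ($n = -354 - 97274 = -97628$)
$\frac{221299}{\left(278023 + W{\left(250 \right)}\right) + n} = \frac{221299}{\left(278023 + \left(1 - 250\right)\right) - 97628} = \frac{221299}{\left(278023 - 249\right) - 97628} = \frac{221299}{277774 - 97628} = \frac{221299}{180146}$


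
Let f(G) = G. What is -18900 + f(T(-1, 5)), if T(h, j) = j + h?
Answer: -18896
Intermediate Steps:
T(h, j) = h + j
-18900 + f(T(-1, 5)) = -18900 + (-1 + 5) = -18900 + 4 = -18896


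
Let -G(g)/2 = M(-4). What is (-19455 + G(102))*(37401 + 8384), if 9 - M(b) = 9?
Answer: -890747175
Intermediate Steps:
M(b) = 0 (M(b) = 9 - 1*9 = 9 - 9 = 0)
G(g) = 0 (G(g) = -2*0 = 0)
(-19455 + G(102))*(37401 + 8384) = (-19455 + 0)*(37401 + 8384) = -19455*45785 = -890747175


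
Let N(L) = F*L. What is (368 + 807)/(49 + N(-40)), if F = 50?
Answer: -1175/1951 ≈ -0.60225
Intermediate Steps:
N(L) = 50*L
(368 + 807)/(49 + N(-40)) = (368 + 807)/(49 + 50*(-40)) = 1175/(49 - 2000) = 1175/(-1951) = 1175*(-1/1951) = -1175/1951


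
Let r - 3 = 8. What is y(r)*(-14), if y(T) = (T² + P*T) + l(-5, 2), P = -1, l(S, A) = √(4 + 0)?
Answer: -1568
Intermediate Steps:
l(S, A) = 2 (l(S, A) = √4 = 2)
r = 11 (r = 3 + 8 = 11)
y(T) = 2 + T² - T (y(T) = (T² - T) + 2 = 2 + T² - T)
y(r)*(-14) = (2 + 11² - 1*11)*(-14) = (2 + 121 - 11)*(-14) = 112*(-14) = -1568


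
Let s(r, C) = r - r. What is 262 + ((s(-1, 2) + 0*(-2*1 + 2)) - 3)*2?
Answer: 256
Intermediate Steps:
s(r, C) = 0
262 + ((s(-1, 2) + 0*(-2*1 + 2)) - 3)*2 = 262 + ((0 + 0*(-2*1 + 2)) - 3)*2 = 262 + ((0 + 0*(-2 + 2)) - 3)*2 = 262 + ((0 + 0*0) - 3)*2 = 262 + ((0 + 0) - 3)*2 = 262 + (0 - 3)*2 = 262 - 3*2 = 262 - 6 = 256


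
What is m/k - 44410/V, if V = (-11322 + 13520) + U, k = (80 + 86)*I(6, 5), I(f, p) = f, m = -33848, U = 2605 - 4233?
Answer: -529381/4731 ≈ -111.90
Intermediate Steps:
U = -1628
k = 996 (k = (80 + 86)*6 = 166*6 = 996)
V = 570 (V = (-11322 + 13520) - 1628 = 2198 - 1628 = 570)
m/k - 44410/V = -33848/996 - 44410/570 = -33848*1/996 - 44410*1/570 = -8462/249 - 4441/57 = -529381/4731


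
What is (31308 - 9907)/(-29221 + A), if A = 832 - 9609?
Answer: -21401/37998 ≈ -0.56321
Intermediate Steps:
A = -8777
(31308 - 9907)/(-29221 + A) = (31308 - 9907)/(-29221 - 8777) = 21401/(-37998) = 21401*(-1/37998) = -21401/37998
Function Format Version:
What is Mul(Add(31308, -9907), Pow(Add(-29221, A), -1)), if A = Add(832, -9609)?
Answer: Rational(-21401, 37998) ≈ -0.56321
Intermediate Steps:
A = -8777
Mul(Add(31308, -9907), Pow(Add(-29221, A), -1)) = Mul(Add(31308, -9907), Pow(Add(-29221, -8777), -1)) = Mul(21401, Pow(-37998, -1)) = Mul(21401, Rational(-1, 37998)) = Rational(-21401, 37998)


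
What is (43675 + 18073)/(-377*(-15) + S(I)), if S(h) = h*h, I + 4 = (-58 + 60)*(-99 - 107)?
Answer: 61748/178711 ≈ 0.34552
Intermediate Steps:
I = -416 (I = -4 + (-58 + 60)*(-99 - 107) = -4 + 2*(-206) = -4 - 412 = -416)
S(h) = h²
(43675 + 18073)/(-377*(-15) + S(I)) = (43675 + 18073)/(-377*(-15) + (-416)²) = 61748/(5655 + 173056) = 61748/178711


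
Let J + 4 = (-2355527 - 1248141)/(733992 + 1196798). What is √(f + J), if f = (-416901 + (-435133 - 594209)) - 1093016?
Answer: I*√2366563129993094005/965395 ≈ 1593.5*I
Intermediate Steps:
f = -2539259 (f = (-416901 - 1029342) - 1093016 = -1446243 - 1093016 = -2539259)
J = -5663414/965395 (J = -4 + (-2355527 - 1248141)/(733992 + 1196798) = -4 - 3603668/1930790 = -4 - 3603668*1/1930790 = -4 - 1801834/965395 = -5663414/965395 ≈ -5.8664)
√(f + J) = √(-2539259 - 5663414/965395) = √(-2451393605719/965395) = I*√2366563129993094005/965395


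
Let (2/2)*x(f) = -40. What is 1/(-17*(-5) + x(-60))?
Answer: 1/45 ≈ 0.022222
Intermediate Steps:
x(f) = -40
1/(-17*(-5) + x(-60)) = 1/(-17*(-5) - 40) = 1/(85 - 40) = 1/45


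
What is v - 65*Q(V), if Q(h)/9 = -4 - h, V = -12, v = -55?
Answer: -4735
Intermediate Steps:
Q(h) = -36 - 9*h (Q(h) = 9*(-4 - h) = -36 - 9*h)
v - 65*Q(V) = -55 - 65*(-36 - 9*(-12)) = -55 - 65*(-36 + 108) = -55 - 65*72 = -55 - 4680 = -4735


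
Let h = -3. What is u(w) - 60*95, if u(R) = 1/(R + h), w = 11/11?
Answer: -11401/2 ≈ -5700.5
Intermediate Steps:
w = 1 (w = 11*(1/11) = 1)
u(R) = 1/(-3 + R) (u(R) = 1/(R - 3) = 1/(-3 + R))
u(w) - 60*95 = 1/(-3 + 1) - 60*95 = 1/(-2) - 5700 = -1/2 - 5700 = -11401/2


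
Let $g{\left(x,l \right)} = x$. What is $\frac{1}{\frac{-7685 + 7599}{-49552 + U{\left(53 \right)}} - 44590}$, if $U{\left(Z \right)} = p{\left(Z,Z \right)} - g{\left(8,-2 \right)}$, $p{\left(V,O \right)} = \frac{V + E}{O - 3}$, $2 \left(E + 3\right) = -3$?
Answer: $- \frac{4955903}{220983706170} \approx -2.2427 \cdot 10^{-5}$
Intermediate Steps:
$E = - \frac{9}{2}$ ($E = -3 + \frac{1}{2} \left(-3\right) = -3 - \frac{3}{2} = - \frac{9}{2} \approx -4.5$)
$p{\left(V,O \right)} = \frac{- \frac{9}{2} + V}{-3 + O}$ ($p{\left(V,O \right)} = \frac{V - \frac{9}{2}}{O - 3} = \frac{- \frac{9}{2} + V}{-3 + O}$)
$U{\left(Z \right)} = -8 + \frac{- \frac{9}{2} + Z}{-3 + Z}$ ($U{\left(Z \right)} = \frac{- \frac{9}{2} + Z}{-3 + Z} - 8 = -8 + \frac{- \frac{9}{2} + Z}{-3 + Z}$)
$\frac{1}{\frac{-7685 + 7599}{-49552 + U{\left(53 \right)}} - 44590} = \frac{1}{\frac{-7685 + 7599}{-49552 + \frac{39 - 742}{2 \left(-3 + 53\right)}} - 44590} = \frac{1}{- \frac{86}{-49552 + \frac{39 - 742}{2 \cdot 50}} - 44590} = \frac{1}{- \frac{86}{-49552 + \frac{1}{2} \cdot \frac{1}{50} \left(-703\right)} - 44590} = \frac{1}{- \frac{86}{-49552 - \frac{703}{100}} - 44590} = \frac{1}{- \frac{86}{- \frac{4955903}{100}} - 44590} = \frac{1}{\left(-86\right) \left(- \frac{100}{4955903}\right) - 44590} = \frac{1}{\frac{8600}{4955903} - 44590} = \frac{1}{- \frac{220983706170}{4955903}} = - \frac{4955903}{220983706170}$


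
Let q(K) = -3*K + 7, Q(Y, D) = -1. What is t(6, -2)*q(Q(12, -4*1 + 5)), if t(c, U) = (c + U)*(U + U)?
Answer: -160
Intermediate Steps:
t(c, U) = 2*U*(U + c) (t(c, U) = (U + c)*(2*U) = 2*U*(U + c))
q(K) = 7 - 3*K
t(6, -2)*q(Q(12, -4*1 + 5)) = (2*(-2)*(-2 + 6))*(7 - 3*(-1)) = (2*(-2)*4)*(7 + 3) = -16*10 = -160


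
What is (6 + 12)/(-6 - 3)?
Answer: -2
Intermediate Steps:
(6 + 12)/(-6 - 3) = 18/(-9) = -⅑*18 = -2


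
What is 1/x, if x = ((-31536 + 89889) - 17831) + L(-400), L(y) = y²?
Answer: 1/200522 ≈ 4.9870e-6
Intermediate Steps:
x = 200522 (x = ((-31536 + 89889) - 17831) + (-400)² = (58353 - 17831) + 160000 = 40522 + 160000 = 200522)
1/x = 1/200522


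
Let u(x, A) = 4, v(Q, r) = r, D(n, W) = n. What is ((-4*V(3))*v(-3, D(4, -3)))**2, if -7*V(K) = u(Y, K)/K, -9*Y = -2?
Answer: 4096/441 ≈ 9.2880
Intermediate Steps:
Y = 2/9 (Y = -1/9*(-2) = 2/9 ≈ 0.22222)
V(K) = -4/(7*K)
((-4*V(3))*v(-3, D(4, -3)))**2 = (-(-16)/(7*3)*4)**2 = (-4*(-4/21)*4)**2 = ((16/21)*4)**2 = (64/21)**2 = 4096/441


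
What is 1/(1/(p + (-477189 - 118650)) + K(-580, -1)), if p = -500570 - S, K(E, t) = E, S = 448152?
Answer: -1544561/895845381 ≈ -0.0017241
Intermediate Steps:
p = -948722 (p = -500570 - 1*448152 = -500570 - 448152 = -948722)
1/(1/(p + (-477189 - 118650)) + K(-580, -1)) = 1/(1/(-948722 + (-477189 - 118650)) - 580) = 1/(1/(-948722 - 595839) - 580) = 1/(1/(-1544561) - 580) = 1/(-1/1544561 - 580) = 1/(-895845381/1544561) = -1544561/895845381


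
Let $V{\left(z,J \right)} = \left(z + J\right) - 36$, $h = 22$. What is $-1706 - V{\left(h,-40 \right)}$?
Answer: $-1652$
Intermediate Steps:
$V{\left(z,J \right)} = -36 + J + z$ ($V{\left(z,J \right)} = \left(J + z\right) - 36 = -36 + J + z$)
$-1706 - V{\left(h,-40 \right)} = -1706 - \left(-36 - 40 + 22\right) = -1706 - -54 = -1706 + 54 = -1652$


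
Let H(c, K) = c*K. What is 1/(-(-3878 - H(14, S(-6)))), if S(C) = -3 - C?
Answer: 1/3920 ≈ 0.00025510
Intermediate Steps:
H(c, K) = K*c
1/(-(-3878 - H(14, S(-6)))) = 1/(-(-3878 - (-3 - 1*(-6))*14)) = 1/(-(-3878 - (-3 + 6)*14)) = 1/(-(-3878 - 3*14)) = 1/(-(-3878 - 1*42)) = 1/(-(-3878 - 42)) = 1/(-1*(-3920)) = 1/3920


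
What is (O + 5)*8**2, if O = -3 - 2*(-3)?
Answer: 512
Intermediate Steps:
O = 3 (O = -3 + 6 = 3)
(O + 5)*8**2 = (3 + 5)*8**2 = 8*64 = 512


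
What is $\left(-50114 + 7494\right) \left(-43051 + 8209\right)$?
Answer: $1484966040$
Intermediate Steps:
$\left(-50114 + 7494\right) \left(-43051 + 8209\right) = \left(-42620\right) \left(-34842\right) = 1484966040$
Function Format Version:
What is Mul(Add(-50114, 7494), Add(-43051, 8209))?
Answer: 1484966040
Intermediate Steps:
Mul(Add(-50114, 7494), Add(-43051, 8209)) = Mul(-42620, -34842) = 1484966040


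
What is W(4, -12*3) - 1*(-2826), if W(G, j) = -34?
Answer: 2792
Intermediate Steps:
W(4, -12*3) - 1*(-2826) = -34 - 1*(-2826) = -34 + 2826 = 2792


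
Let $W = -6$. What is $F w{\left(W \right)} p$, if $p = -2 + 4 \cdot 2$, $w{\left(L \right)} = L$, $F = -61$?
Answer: $2196$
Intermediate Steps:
$p = 6$ ($p = -2 + 8 = 6$)
$F w{\left(W \right)} p = \left(-61\right) \left(-6\right) 6 = 366 \cdot 6 = 2196$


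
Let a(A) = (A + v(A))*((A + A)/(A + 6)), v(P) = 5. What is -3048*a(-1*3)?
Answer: 12192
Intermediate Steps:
a(A) = 2*A*(5 + A)/(6 + A) (a(A) = (A + 5)*((A + A)/(A + 6)) = (5 + A)*((2*A)/(6 + A)) = (5 + A)*(2*A/(6 + A)) = 2*A*(5 + A)/(6 + A))
-3048*a(-1*3) = -6096*(-1*3)*(5 - 1*3)/(6 - 1*3) = -6096*(-3)*(5 - 3)/(6 - 3) = -6096*(-3)*2/3 = -3048*(-4) = 12192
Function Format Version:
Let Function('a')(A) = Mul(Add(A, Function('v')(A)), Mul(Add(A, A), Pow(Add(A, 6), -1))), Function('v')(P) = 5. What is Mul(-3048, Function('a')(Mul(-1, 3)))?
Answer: 12192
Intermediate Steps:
Function('a')(A) = Mul(2, A, Pow(Add(6, A), -1), Add(5, A)) (Function('a')(A) = Mul(Add(A, 5), Mul(Add(A, A), Pow(Add(A, 6), -1))) = Mul(Add(5, A), Mul(Mul(2, A), Pow(Add(6, A), -1))) = Mul(Add(5, A), Mul(2, A, Pow(Add(6, A), -1))) = Mul(2, A, Pow(Add(6, A), -1), Add(5, A)))
Mul(-3048, Function('a')(Mul(-1, 3))) = Mul(-3048, Mul(2, Mul(-1, 3), Pow(Add(6, Mul(-1, 3)), -1), Add(5, Mul(-1, 3)))) = Mul(-3048, Mul(2, -3, Pow(Add(6, -3), -1), Add(5, -3))) = Mul(-3048, Mul(2, -3, Pow(3, -1), 2)) = Mul(-3048, Mul(2, -3, Rational(1, 3), 2)) = Mul(-3048, -4) = 12192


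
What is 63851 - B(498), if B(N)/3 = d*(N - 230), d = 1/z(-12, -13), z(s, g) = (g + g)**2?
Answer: 10790618/169 ≈ 63850.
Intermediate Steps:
z(s, g) = 4*g**2 (z(s, g) = (2*g)**2 = 4*g**2)
d = 1/676 (d = 1/(4*(-13)**2) = 1/(4*169) = 1/676 ≈ 0.0014793)
B(N) = -345/338 + 3*N/676 (B(N) = 3*((N - 230)/676) = 3*((-230 + N)/676) = 3*(-115/338 + N/676) = -345/338 + 3*N/676)
63851 - B(498) = 63851 - (-345/338 + (3/676)*498) = 63851 - (-345/338 + 747/338) = 63851 - 1*201/169 = 63851 - 201/169 = 10790618/169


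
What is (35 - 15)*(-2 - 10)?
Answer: -240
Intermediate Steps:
(35 - 15)*(-2 - 10) = 20*(-12) = -240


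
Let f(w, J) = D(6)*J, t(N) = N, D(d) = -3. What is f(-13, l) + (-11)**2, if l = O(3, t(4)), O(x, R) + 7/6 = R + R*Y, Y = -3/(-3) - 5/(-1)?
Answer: 81/2 ≈ 40.500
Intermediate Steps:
Y = 6 (Y = -3*(-1/3) - 5*(-1) = 1 + 5 = 6)
O(x, R) = -7/6 + 7*R (O(x, R) = -7/6 + (R + R*6) = -7/6 + (R + 6*R) = -7/6 + 7*R)
l = 161/6 (l = -7/6 + 7*4 = -7/6 + 28 = 161/6 ≈ 26.833)
f(w, J) = -3*J
f(-13, l) + (-11)**2 = -3*161/6 + (-11)**2 = -161/2 + 121 = 81/2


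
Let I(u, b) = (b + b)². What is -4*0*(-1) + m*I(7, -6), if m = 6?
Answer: 864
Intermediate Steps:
I(u, b) = 4*b² (I(u, b) = (2*b)² = 4*b²)
-4*0*(-1) + m*I(7, -6) = -4*0*(-1) + 6*(4*(-6)²) = 0*(-1) + 6*(4*36) = 0 + 6*144 = 0 + 864 = 864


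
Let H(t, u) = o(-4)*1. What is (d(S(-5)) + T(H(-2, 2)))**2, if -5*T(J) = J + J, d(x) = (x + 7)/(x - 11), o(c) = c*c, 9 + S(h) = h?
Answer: 23409/625 ≈ 37.454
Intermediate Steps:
S(h) = -9 + h
o(c) = c**2
H(t, u) = 16 (H(t, u) = (-4)**2*1 = 16*1 = 16)
d(x) = (7 + x)/(-11 + x)
T(J) = -2*J/5 (T(J) = -(J + J)/5 = -2*J/5)
(d(S(-5)) + T(H(-2, 2)))**2 = ((7 + (-9 - 5))/(-11 + (-9 - 5)) - 2/5*16)**2 = ((7 - 14)/(-11 - 14) - 32/5)**2 = (-7/(-25) - 32/5)**2 = (-1/25*(-7) - 32/5)**2 = (7/25 - 32/5)**2 = (-153/25)**2 = 23409/625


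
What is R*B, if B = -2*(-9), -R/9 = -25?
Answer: 4050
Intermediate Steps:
R = 225 (R = -9*(-25) = 225)
B = 18
R*B = 225*18 = 4050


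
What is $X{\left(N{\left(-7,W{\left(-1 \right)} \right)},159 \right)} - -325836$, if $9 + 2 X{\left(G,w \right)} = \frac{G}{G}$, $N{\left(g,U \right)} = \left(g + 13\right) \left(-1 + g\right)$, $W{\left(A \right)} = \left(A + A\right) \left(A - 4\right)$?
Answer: $325832$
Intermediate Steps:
$W{\left(A \right)} = 2 A \left(-4 + A\right)$
$N{\left(g,U \right)} = \left(-1 + g\right) \left(13 + g\right)$ ($N{\left(g,U \right)} = \left(13 + g\right) \left(-1 + g\right) = \left(-1 + g\right) \left(13 + g\right)$)
$X{\left(G,w \right)} = -4$ ($X{\left(G,w \right)} = - \frac{9}{2} + \frac{G \frac{1}{G}}{2} = - \frac{9}{2} + \frac{1}{2} \cdot 1 = - \frac{9}{2} + \frac{1}{2} = -4$)
$X{\left(N{\left(-7,W{\left(-1 \right)} \right)},159 \right)} - -325836 = -4 - -325836 = -4 + 325836 = 325832$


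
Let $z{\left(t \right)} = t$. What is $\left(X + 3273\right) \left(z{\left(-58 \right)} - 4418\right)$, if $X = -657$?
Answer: $-11709216$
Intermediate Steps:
$\left(X + 3273\right) \left(z{\left(-58 \right)} - 4418\right) = \left(-657 + 3273\right) \left(-58 - 4418\right) = 2616 \left(-4476\right) = -11709216$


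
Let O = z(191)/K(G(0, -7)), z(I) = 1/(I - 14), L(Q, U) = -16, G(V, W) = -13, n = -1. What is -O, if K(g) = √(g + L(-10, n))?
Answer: I*√29/5133 ≈ 0.0010491*I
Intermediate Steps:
z(I) = 1/(-14 + I)
K(g) = √(-16 + g) (K(g) = √(g - 16) = √(-16 + g))
O = -I*√29/5133 (O = 1/((-14 + 191)*(√(-16 - 13))) = 1/(177*(√(-29))) = 1/(177*((I*√29))) = (-I*√29/29)/177 = -I*√29/5133 ≈ -0.0010491*I)
-O = -(-1)*I*√29/5133 = I*√29/5133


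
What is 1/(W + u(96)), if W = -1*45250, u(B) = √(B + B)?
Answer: -22625/1023781154 - 2*√3/511890577 ≈ -2.2106e-5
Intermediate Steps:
u(B) = √2*√B (u(B) = √(2*B) = √2*√B)
W = -45250
1/(W + u(96)) = 1/(-45250 + √2*√96) = 1/(-45250 + √2*(4*√6)) = 1/(-45250 + 8*√3)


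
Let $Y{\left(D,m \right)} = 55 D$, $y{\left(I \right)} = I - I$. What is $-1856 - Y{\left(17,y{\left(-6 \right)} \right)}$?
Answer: $-2791$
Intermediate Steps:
$y{\left(I \right)} = 0$
$-1856 - Y{\left(17,y{\left(-6 \right)} \right)} = -1856 - 55 \cdot 17 = -1856 - 935 = -2791$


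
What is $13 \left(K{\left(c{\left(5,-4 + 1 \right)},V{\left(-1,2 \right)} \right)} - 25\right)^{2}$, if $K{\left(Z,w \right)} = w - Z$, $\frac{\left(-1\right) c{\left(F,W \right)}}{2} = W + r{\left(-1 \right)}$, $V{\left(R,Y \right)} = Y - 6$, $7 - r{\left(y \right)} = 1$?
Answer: $6877$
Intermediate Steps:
$r{\left(y \right)} = 6$ ($r{\left(y \right)} = 7 - 1 = 6$)
$V{\left(R,Y \right)} = -6 + Y$ ($V{\left(R,Y \right)} = Y - 6 = -6 + Y$)
$c{\left(F,W \right)} = -12 - 2 W$ ($c{\left(F,W \right)} = - 2 \left(W + 6\right) = - 2 \left(6 + W\right) = -12 - 2 W$)
$13 \left(K{\left(c{\left(5,-4 + 1 \right)},V{\left(-1,2 \right)} \right)} - 25\right)^{2} = 13 \left(\left(\left(-6 + 2\right) - \left(-12 - 2 \left(-4 + 1\right)\right)\right) - 25\right)^{2} = 13 \left(\left(-4 - \left(-12 - -6\right)\right) - 25\right)^{2} = 13 \left(\left(-4 - \left(-12 + 6\right)\right) - 25\right)^{2} = 13 \left(\left(-4 - -6\right) - 25\right)^{2} = 13 \left(\left(-4 + 6\right) - 25\right)^{2} = 13 \left(2 - 25\right)^{2} = 13 \left(-23\right)^{2} = 13 \cdot 529 = 6877$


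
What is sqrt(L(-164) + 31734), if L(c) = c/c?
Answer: sqrt(31735) ≈ 178.14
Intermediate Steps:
L(c) = 1
sqrt(L(-164) + 31734) = sqrt(1 + 31734) = sqrt(31735)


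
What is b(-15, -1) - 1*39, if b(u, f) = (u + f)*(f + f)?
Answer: -7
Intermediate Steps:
b(u, f) = 2*f*(f + u) (b(u, f) = (f + u)*(2*f) = 2*f*(f + u))
b(-15, -1) - 1*39 = 2*(-1)*(-1 - 15) - 1*39 = 2*(-1)*(-16) - 39 = 32 - 39 = -7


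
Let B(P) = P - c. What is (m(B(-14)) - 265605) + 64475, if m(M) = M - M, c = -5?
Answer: -201130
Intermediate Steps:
B(P) = 5 + P (B(P) = P - 1*(-5) = P + 5 = 5 + P)
m(M) = 0
(m(B(-14)) - 265605) + 64475 = (0 - 265605) + 64475 = -265605 + 64475 = -201130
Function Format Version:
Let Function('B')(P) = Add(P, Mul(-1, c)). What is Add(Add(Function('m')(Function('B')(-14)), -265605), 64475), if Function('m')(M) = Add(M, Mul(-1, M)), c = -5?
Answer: -201130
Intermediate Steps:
Function('B')(P) = Add(5, P) (Function('B')(P) = Add(P, Mul(-1, -5)) = Add(P, 5) = Add(5, P))
Function('m')(M) = 0
Add(Add(Function('m')(Function('B')(-14)), -265605), 64475) = Add(Add(0, -265605), 64475) = Add(-265605, 64475) = -201130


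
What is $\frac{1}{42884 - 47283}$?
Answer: $- \frac{1}{4399} \approx -0.00022732$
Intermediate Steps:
$\frac{1}{42884 - 47283} = \frac{1}{-4399} = - \frac{1}{4399}$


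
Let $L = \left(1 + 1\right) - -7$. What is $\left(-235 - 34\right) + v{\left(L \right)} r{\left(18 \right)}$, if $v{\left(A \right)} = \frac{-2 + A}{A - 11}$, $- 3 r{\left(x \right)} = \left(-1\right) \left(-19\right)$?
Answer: $- \frac{1481}{6} \approx -246.83$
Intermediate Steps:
$r{\left(x \right)} = - \frac{19}{3}$ ($r{\left(x \right)} = - \frac{\left(-1\right) \left(-19\right)}{3} = \left(- \frac{1}{3}\right) 19 = - \frac{19}{3}$)
$L = 9$ ($L = 2 + 7 = 9$)
$v{\left(A \right)} = \frac{-2 + A}{-11 + A}$
$\left(-235 - 34\right) + v{\left(L \right)} r{\left(18 \right)} = \left(-235 - 34\right) + \frac{-2 + 9}{-11 + 9} \left(- \frac{19}{3}\right) = -269 + \frac{1}{-2} \cdot 7 \left(- \frac{19}{3}\right) = -269 + \left(- \frac{1}{2}\right) 7 \left(- \frac{19}{3}\right) = -269 - - \frac{133}{6} = -269 + \frac{133}{6} = - \frac{1481}{6}$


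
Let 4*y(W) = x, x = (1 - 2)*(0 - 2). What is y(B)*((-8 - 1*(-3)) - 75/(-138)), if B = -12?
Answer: -205/92 ≈ -2.2283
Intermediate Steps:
x = 2 (x = -1*(-2) = 2)
y(W) = ½ (y(W) = (¼)*2 = ½)
y(B)*((-8 - 1*(-3)) - 75/(-138)) = ((-8 - 1*(-3)) - 75/(-138))/2 = ((-8 + 3) - 75*(-1/138))/2 = (-5 + 25/46)/2 = (½)*(-205/46) = -205/92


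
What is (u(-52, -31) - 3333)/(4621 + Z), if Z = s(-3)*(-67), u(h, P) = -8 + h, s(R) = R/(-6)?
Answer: -6786/9175 ≈ -0.73962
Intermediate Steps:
s(R) = -R/6 (s(R) = R*(-⅙) = -R/6)
Z = -67/2 (Z = -⅙*(-3)*(-67) = (½)*(-67) = -67/2 ≈ -33.500)
(u(-52, -31) - 3333)/(4621 + Z) = ((-8 - 52) - 3333)/(4621 - 67/2) = (-60 - 3333)/(9175/2) = -3393*2/9175 = -6786/9175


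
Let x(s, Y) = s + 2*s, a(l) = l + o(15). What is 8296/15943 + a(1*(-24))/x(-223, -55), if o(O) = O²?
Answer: 781827/3555289 ≈ 0.21991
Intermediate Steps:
a(l) = 225 + l (a(l) = l + 15² = l + 225 = 225 + l)
x(s, Y) = 3*s
8296/15943 + a(1*(-24))/x(-223, -55) = 8296/15943 + (225 + 1*(-24))/((3*(-223))) = 8296*(1/15943) + (225 - 24)/(-669) = 8296/15943 + 201*(-1/669) = 8296/15943 - 67/223 = 781827/3555289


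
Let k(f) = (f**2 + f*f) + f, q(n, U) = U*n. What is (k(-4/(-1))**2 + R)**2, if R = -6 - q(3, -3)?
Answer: 1687401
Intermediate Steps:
k(f) = f + 2*f**2 (k(f) = (f**2 + f**2) + f = 2*f**2 + f = f + 2*f**2)
R = 3 (R = -6 - (-3)*3 = -6 - 1*(-9) = -6 + 9 = 3)
(k(-4/(-1))**2 + R)**2 = (((-4/(-1))*(1 + 2*(-4/(-1))))**2 + 3)**2 = (((-4*(-1))*(1 + 2*(-4*(-1))))**2 + 3)**2 = ((4*(1 + 2*4))**2 + 3)**2 = ((4*(1 + 8))**2 + 3)**2 = ((4*9)**2 + 3)**2 = (36**2 + 3)**2 = (1296 + 3)**2 = 1299**2 = 1687401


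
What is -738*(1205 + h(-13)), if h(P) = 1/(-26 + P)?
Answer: -11560524/13 ≈ -8.8927e+5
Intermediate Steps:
-738*(1205 + h(-13)) = -738*(1205 + 1/(-26 - 13)) = -738*(1205 + 1/(-39)) = -738*(1205 - 1/39) = -738*46994/39 = -11560524/13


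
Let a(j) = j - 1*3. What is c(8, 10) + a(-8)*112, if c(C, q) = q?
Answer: -1222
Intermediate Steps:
a(j) = -3 + j (a(j) = j - 3 = -3 + j)
c(8, 10) + a(-8)*112 = 10 + (-3 - 8)*112 = 10 - 11*112 = 10 - 1232 = -1222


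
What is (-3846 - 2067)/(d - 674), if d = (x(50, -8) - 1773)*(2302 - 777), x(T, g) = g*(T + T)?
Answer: 5913/3924499 ≈ 0.0015067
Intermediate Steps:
x(T, g) = 2*T*g (x(T, g) = g*(2*T) = 2*T*g)
d = -3923825 (d = (2*50*(-8) - 1773)*(2302 - 777) = (-800 - 1773)*1525 = -2573*1525 = -3923825)
(-3846 - 2067)/(d - 674) = (-3846 - 2067)/(-3923825 - 674) = -5913/(-3924499) = -5913*(-1/3924499) = 5913/3924499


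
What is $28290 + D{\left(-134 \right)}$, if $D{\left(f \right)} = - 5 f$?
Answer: $28960$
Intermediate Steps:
$28290 + D{\left(-134 \right)} = 28290 - -670 = 28290 + 670 = 28960$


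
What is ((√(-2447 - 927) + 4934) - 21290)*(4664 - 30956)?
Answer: 430031952 - 26292*I*√3374 ≈ 4.3003e+8 - 1.5272e+6*I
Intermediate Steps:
((√(-2447 - 927) + 4934) - 21290)*(4664 - 30956) = ((√(-3374) + 4934) - 21290)*(-26292) = ((I*√3374 + 4934) - 21290)*(-26292) = ((4934 + I*√3374) - 21290)*(-26292) = (-16356 + I*√3374)*(-26292) = 430031952 - 26292*I*√3374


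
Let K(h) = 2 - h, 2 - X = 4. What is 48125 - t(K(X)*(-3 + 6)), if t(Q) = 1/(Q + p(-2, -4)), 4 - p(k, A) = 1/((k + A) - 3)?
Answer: 6978116/145 ≈ 48125.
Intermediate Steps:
X = -2 (X = 2 - 1*4 = 2 - 4 = -2)
p(k, A) = 4 - 1/(-3 + A + k) (p(k, A) = 4 - 1/((k + A) - 3) = 4 - 1/((A + k) - 3) = 4 - 1/(-3 + A + k))
t(Q) = 1/(37/9 + Q) (t(Q) = 1/(Q + (-13 + 4*(-4) + 4*(-2))/(-3 - 4 - 2)) = 1/(Q + (-13 - 16 - 8)/(-9)) = 1/(Q - ⅑*(-37)) = 1/(Q + 37/9) = 1/(37/9 + Q))
48125 - t(K(X)*(-3 + 6)) = 48125 - 9/(37 + 9*((2 - 1*(-2))*(-3 + 6))) = 48125 - 9/(37 + 9*((2 + 2)*3)) = 48125 - 9/(37 + 9*(4*3)) = 48125 - 9/(37 + 9*12) = 48125 - 9/(37 + 108) = 48125 - 9/145 = 6978116/145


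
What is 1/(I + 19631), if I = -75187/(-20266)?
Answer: 20266/397917033 ≈ 5.0930e-5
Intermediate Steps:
I = 75187/20266 (I = -75187*(-1/20266) = 75187/20266 ≈ 3.7100)
1/(I + 19631) = 1/(75187/20266 + 19631) = 1/(397917033/20266) = 20266/397917033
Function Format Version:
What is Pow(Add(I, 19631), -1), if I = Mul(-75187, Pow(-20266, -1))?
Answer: Rational(20266, 397917033) ≈ 5.0930e-5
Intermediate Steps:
I = Rational(75187, 20266) (I = Mul(-75187, Rational(-1, 20266)) = Rational(75187, 20266) ≈ 3.7100)
Pow(Add(I, 19631), -1) = Pow(Add(Rational(75187, 20266), 19631), -1) = Pow(Rational(397917033, 20266), -1) = Rational(20266, 397917033)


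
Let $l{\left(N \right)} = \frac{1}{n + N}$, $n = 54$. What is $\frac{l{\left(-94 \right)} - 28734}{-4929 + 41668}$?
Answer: $- \frac{1149361}{1469560} \approx -0.78211$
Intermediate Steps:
$l{\left(N \right)} = \frac{1}{54 + N}$
$\frac{l{\left(-94 \right)} - 28734}{-4929 + 41668} = \frac{\frac{1}{54 - 94} - 28734}{-4929 + 41668} = \frac{\frac{1}{-40} - 28734}{36739} = \left(- \frac{1}{40} - 28734\right) \frac{1}{36739} = \left(- \frac{1149361}{40}\right) \frac{1}{36739} = - \frac{1149361}{1469560}$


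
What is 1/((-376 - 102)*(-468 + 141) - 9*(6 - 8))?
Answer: 1/156324 ≈ 6.3970e-6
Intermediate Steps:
1/((-376 - 102)*(-468 + 141) - 9*(6 - 8)) = 1/(-478*(-327) - 9*(-2)) = 1/(156306 + 18) = 1/156324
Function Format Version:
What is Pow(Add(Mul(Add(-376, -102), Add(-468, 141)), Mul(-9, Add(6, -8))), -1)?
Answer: Rational(1, 156324) ≈ 6.3970e-6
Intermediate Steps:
Pow(Add(Mul(Add(-376, -102), Add(-468, 141)), Mul(-9, Add(6, -8))), -1) = Pow(Add(Mul(-478, -327), Mul(-9, -2)), -1) = Pow(Add(156306, 18), -1) = Pow(156324, -1) = Rational(1, 156324)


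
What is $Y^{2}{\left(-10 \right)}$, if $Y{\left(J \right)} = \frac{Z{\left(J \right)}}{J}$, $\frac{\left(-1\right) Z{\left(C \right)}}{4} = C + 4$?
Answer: $\frac{144}{25} \approx 5.76$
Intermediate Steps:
$Z{\left(C \right)} = -16 - 4 C$ ($Z{\left(C \right)} = - 4 \left(C + 4\right) = - 4 \left(4 + C\right) = -16 - 4 C$)
$Y{\left(J \right)} = \frac{-16 - 4 J}{J}$
$Y^{2}{\left(-10 \right)} = \left(-4 - \frac{16}{-10}\right)^{2} = \left(-4 - - \frac{8}{5}\right)^{2} = \left(-4 + \frac{8}{5}\right)^{2} = \left(- \frac{12}{5}\right)^{2} = \frac{144}{25}$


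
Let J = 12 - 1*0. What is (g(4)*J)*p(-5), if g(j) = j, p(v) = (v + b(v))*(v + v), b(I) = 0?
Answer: 2400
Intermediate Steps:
p(v) = 2*v² (p(v) = (v + 0)*(v + v) = v*(2*v) = 2*v²)
J = 12 (J = 12 + 0 = 12)
(g(4)*J)*p(-5) = (4*12)*(2*(-5)²) = 48*(2*25) = 48*50 = 2400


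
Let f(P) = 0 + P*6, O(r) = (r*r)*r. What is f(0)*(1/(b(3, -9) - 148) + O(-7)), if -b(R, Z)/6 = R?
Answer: 0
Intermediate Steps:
b(R, Z) = -6*R
O(r) = r³ (O(r) = r²*r = r³)
f(P) = 6*P (f(P) = 0 + 6*P = 6*P)
f(0)*(1/(b(3, -9) - 148) + O(-7)) = (6*0)*(1/(-6*3 - 148) + (-7)³) = 0*(1/(-18 - 148) - 343) = 0*(1/(-166) - 343) = 0*(-1/166 - 343) = 0*(-56939/166) = 0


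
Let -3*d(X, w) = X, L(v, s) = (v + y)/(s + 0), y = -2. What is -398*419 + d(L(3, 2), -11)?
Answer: -1000573/6 ≈ -1.6676e+5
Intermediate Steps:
L(v, s) = (-2 + v)/s (L(v, s) = (v - 2)/(s + 0) = (-2 + v)/s)
d(X, w) = -X/3
-398*419 + d(L(3, 2), -11) = -398*419 - (-2 + 3)/(3*2) = -166762 - 1/6 = -166762 - ⅓*½ = -166762 - ⅙ = -1000573/6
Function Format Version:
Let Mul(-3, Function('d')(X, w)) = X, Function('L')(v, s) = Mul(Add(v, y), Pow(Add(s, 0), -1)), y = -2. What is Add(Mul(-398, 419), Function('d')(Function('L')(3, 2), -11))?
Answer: Rational(-1000573, 6) ≈ -1.6676e+5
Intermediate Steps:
Function('L')(v, s) = Mul(Pow(s, -1), Add(-2, v)) (Function('L')(v, s) = Mul(Add(v, -2), Pow(Add(s, 0), -1)) = Mul(Add(-2, v), Pow(s, -1)) = Mul(Pow(s, -1), Add(-2, v)))
Function('d')(X, w) = Mul(Rational(-1, 3), X)
Add(Mul(-398, 419), Function('d')(Function('L')(3, 2), -11)) = Add(Mul(-398, 419), Mul(Rational(-1, 3), Mul(Pow(2, -1), Add(-2, 3)))) = Add(-166762, Mul(Rational(-1, 3), Mul(Rational(1, 2), 1))) = Add(-166762, Mul(Rational(-1, 3), Rational(1, 2))) = Add(-166762, Rational(-1, 6)) = Rational(-1000573, 6)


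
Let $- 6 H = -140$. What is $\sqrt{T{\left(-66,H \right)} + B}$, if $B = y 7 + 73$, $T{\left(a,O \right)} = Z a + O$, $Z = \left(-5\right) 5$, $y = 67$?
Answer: $\frac{\sqrt{19938}}{3} \approx 47.067$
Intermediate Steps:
$H = \frac{70}{3}$ ($H = \left(- \frac{1}{6}\right) \left(-140\right) = \frac{70}{3} \approx 23.333$)
$Z = -25$
$T{\left(a,O \right)} = O - 25 a$ ($T{\left(a,O \right)} = - 25 a + O = O - 25 a$)
$B = 542$ ($B = 67 \cdot 7 + 73 = 469 + 73 = 542$)
$\sqrt{T{\left(-66,H \right)} + B} = \sqrt{\left(\frac{70}{3} - -1650\right) + 542} = \sqrt{\left(\frac{70}{3} + 1650\right) + 542} = \sqrt{\frac{5020}{3} + 542} = \sqrt{\frac{6646}{3}} = \frac{\sqrt{19938}}{3}$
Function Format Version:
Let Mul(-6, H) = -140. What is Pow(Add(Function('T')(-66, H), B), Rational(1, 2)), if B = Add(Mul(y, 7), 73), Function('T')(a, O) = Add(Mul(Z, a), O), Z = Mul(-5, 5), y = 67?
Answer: Mul(Rational(1, 3), Pow(19938, Rational(1, 2))) ≈ 47.067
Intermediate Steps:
H = Rational(70, 3) (H = Mul(Rational(-1, 6), -140) = Rational(70, 3) ≈ 23.333)
Z = -25
Function('T')(a, O) = Add(O, Mul(-25, a)) (Function('T')(a, O) = Add(Mul(-25, a), O) = Add(O, Mul(-25, a)))
B = 542 (B = Add(Mul(67, 7), 73) = Add(469, 73) = 542)
Pow(Add(Function('T')(-66, H), B), Rational(1, 2)) = Pow(Add(Add(Rational(70, 3), Mul(-25, -66)), 542), Rational(1, 2)) = Pow(Add(Add(Rational(70, 3), 1650), 542), Rational(1, 2)) = Pow(Add(Rational(5020, 3), 542), Rational(1, 2)) = Pow(Rational(6646, 3), Rational(1, 2)) = Mul(Rational(1, 3), Pow(19938, Rational(1, 2)))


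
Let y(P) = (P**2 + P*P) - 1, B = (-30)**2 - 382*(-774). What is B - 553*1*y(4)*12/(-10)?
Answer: 1585698/5 ≈ 3.1714e+5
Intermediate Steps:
B = 296568 (B = 900 + 295668 = 296568)
y(P) = -1 + 2*P**2 (y(P) = (P**2 + P**2) - 1 = 2*P**2 - 1 = -1 + 2*P**2)
B - 553*1*y(4)*12/(-10) = 296568 - 553*1*(-1 + 2*4**2)*12/(-10) = 296568 - 553*1*(-1 + 2*16)*12*(-1/10) = 296568 - 553*1*(-1 + 32)*(-6)/5 = 296568 - 553*1*31*(-6)/5 = 296568 - 17143*(-6)/5 = 296568 - 553*(-186/5) = 296568 + 102858/5 = 1585698/5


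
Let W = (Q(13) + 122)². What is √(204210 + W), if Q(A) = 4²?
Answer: 3*√24806 ≈ 472.50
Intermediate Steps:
Q(A) = 16
W = 19044 (W = (16 + 122)² = 138² = 19044)
√(204210 + W) = √(204210 + 19044) = √223254 = 3*√24806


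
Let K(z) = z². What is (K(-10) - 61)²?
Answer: 1521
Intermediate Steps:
(K(-10) - 61)² = ((-10)² - 61)² = (100 - 61)² = 39² = 1521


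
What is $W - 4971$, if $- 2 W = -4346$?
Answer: $-2798$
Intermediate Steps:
$W = 2173$ ($W = \left(- \frac{1}{2}\right) \left(-4346\right) = 2173$)
$W - 4971 = 2173 - 4971 = -2798$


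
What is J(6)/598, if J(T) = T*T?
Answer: 18/299 ≈ 0.060201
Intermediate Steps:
J(T) = T²
J(6)/598 = 6²/598 = 36*(1/598) = 18/299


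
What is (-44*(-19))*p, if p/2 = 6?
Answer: 10032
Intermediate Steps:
p = 12 (p = 2*6 = 12)
(-44*(-19))*p = -44*(-19)*12 = 836*12 = 10032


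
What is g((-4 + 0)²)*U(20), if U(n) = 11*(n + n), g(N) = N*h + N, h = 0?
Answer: 7040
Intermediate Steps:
g(N) = N (g(N) = N*0 + N = 0 + N = N)
U(n) = 22*n (U(n) = 11*(2*n) = 22*n)
g((-4 + 0)²)*U(20) = (-4 + 0)²*(22*20) = (-4)²*440 = 16*440 = 7040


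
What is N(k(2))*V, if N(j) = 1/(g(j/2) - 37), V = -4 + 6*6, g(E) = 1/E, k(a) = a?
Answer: -8/9 ≈ -0.88889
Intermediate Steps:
V = 32 (V = -4 + 36 = 32)
N(j) = 1/(-37 + 2/j) (N(j) = 1/(1/(j/2) - 37) = 1/(2/j - 37) = 1/(-37 + 2/j))
N(k(2))*V = -1*2/(-2 + 37*2)*32 = -1*2/(-2 + 74)*32 = -1*2/72*32 = -1*2*1/72*32 = -1/36*32 = -8/9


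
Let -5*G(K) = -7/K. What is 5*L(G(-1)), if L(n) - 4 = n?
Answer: 13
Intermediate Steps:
G(K) = 7/(5*K) (G(K) = -(-7)/(5*K) = 7/(5*K))
L(n) = 4 + n
5*L(G(-1)) = 5*(4 + (7/5)/(-1)) = 5*(4 + (7/5)*(-1)) = 5*(4 - 7/5) = 5*(13/5) = 13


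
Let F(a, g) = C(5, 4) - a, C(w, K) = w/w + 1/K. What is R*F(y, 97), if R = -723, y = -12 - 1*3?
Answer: -46995/4 ≈ -11749.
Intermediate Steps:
y = -15 (y = -12 - 3 = -15)
C(w, K) = 1 + 1/K
F(a, g) = 5/4 - a (F(a, g) = (1 + 4)/4 - a = (¼)*5 - a = 5/4 - a)
R*F(y, 97) = -723*(5/4 - 1*(-15)) = -723*(5/4 + 15) = -723*65/4 = -46995/4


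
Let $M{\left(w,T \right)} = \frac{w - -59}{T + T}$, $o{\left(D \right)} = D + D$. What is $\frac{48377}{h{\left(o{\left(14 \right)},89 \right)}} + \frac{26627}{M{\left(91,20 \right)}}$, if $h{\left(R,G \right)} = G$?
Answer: $\frac{10204867}{1335} \approx 7644.1$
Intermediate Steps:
$o{\left(D \right)} = 2 D$
$M{\left(w,T \right)} = \frac{59 + w}{2 T}$ ($M{\left(w,T \right)} = \frac{w + 59}{2 T} = \left(59 + w\right) \frac{1}{2 T} = \frac{59 + w}{2 T}$)
$\frac{48377}{h{\left(o{\left(14 \right)},89 \right)}} + \frac{26627}{M{\left(91,20 \right)}} = \frac{48377}{89} + \frac{26627}{\frac{1}{2} \cdot \frac{1}{20} \left(59 + 91\right)} = 48377 \cdot \frac{1}{89} + \frac{26627}{\frac{1}{2} \cdot \frac{1}{20} \cdot 150} = \frac{48377}{89} + \frac{26627}{\frac{15}{4}} = \frac{48377}{89} + 26627 \cdot \frac{4}{15} = \frac{48377}{89} + \frac{106508}{15} = \frac{10204867}{1335}$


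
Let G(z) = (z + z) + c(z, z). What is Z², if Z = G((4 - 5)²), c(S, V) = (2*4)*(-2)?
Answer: 196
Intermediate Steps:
c(S, V) = -16 (c(S, V) = 8*(-2) = -16)
G(z) = -16 + 2*z (G(z) = (z + z) - 16 = 2*z - 16 = -16 + 2*z)
Z = -14 (Z = -16 + 2*(4 - 5)² = -16 + 2*(-1)² = -16 + 2*1 = -16 + 2 = -14)
Z² = (-14)² = 196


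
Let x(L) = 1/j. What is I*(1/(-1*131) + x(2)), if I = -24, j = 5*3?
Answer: -928/655 ≈ -1.4168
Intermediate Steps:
j = 15
x(L) = 1/15
I*(1/(-1*131) + x(2)) = -24*(1/(-1*131) + 1/15) = -24*(1/(-131) + 1/15) = -24*(-1/131 + 1/15) = -24*116/1965 = -928/655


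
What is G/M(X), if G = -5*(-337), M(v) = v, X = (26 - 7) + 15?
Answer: 1685/34 ≈ 49.559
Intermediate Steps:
X = 34 (X = 19 + 15 = 34)
G = 1685
G/M(X) = 1685/34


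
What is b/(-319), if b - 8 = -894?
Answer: 886/319 ≈ 2.7774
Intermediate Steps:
b = -886 (b = 8 - 894 = -886)
b/(-319) = -886/(-319) = -886*(-1/319) = 886/319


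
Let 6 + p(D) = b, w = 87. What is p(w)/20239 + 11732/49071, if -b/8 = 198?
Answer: 159421058/993147969 ≈ 0.16052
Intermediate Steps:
b = -1584 (b = -8*198 = -1584)
p(D) = -1590 (p(D) = -6 - 1584 = -1590)
p(w)/20239 + 11732/49071 = -1590/20239 + 11732/49071 = 159421058/993147969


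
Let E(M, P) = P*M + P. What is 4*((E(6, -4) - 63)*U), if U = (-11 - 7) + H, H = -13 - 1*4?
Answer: 12740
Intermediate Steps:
H = -17 (H = -13 - 4 = -17)
E(M, P) = P + M*P (E(M, P) = M*P + P = P + M*P)
U = -35 (U = (-11 - 7) - 17 = -18 - 17 = -35)
4*((E(6, -4) - 63)*U) = 4*((-4*(1 + 6) - 63)*(-35)) = 4*((-4*7 - 63)*(-35)) = 4*((-28 - 63)*(-35)) = 4*(-91*(-35)) = 4*3185 = 12740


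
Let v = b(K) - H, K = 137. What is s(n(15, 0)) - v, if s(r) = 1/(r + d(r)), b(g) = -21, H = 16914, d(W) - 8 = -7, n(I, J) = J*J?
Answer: 16936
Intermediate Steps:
n(I, J) = J²
d(W) = 1 (d(W) = 8 - 7 = 1)
v = -16935 (v = -21 - 1*16914 = -21 - 16914 = -16935)
s(r) = 1/(1 + r) (s(r) = 1/(r + 1) = 1/(1 + r))
s(n(15, 0)) - v = 1/(1 + 0²) - 1*(-16935) = 1/(1 + 0) + 16935 = 1/1 + 16935 = 1 + 16935 = 16936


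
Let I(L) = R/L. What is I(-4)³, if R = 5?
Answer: -125/64 ≈ -1.9531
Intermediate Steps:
I(L) = 5/L
I(-4)³ = (5/(-4))³ = (5*(-¼))³ = (-5/4)³ = -125/64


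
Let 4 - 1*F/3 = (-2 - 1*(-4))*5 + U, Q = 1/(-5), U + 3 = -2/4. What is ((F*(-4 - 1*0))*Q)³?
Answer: -216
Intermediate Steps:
U = -7/2 (U = -3 - 2/4 = -3 - 2*¼ = -3 - ½ = -7/2 ≈ -3.5000)
Q = -⅕ ≈ -0.20000
F = -15/2 (F = 12 - 3*((-2 - 1*(-4))*5 - 7/2) = 12 - 3*((-2 + 4)*5 - 7/2) = 12 - 3*(2*5 - 7/2) = 12 - 3*(10 - 7/2) = 12 - 3*13/2 = 12 - 39/2 = -15/2 ≈ -7.5000)
((F*(-4 - 1*0))*Q)³ = (-15*(-4 - 1*0)/2*(-⅕))³ = (-15*(-4 + 0)/2*(-⅕))³ = (-15/2*(-4)*(-⅕))³ = (30*(-⅕))³ = (-6)³ = -216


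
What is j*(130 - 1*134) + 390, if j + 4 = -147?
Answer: 994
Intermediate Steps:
j = -151 (j = -4 - 147 = -151)
j*(130 - 1*134) + 390 = -151*(130 - 1*134) + 390 = -151*(130 - 134) + 390 = -151*(-4) + 390 = 604 + 390 = 994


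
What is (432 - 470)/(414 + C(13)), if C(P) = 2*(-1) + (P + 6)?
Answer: -38/431 ≈ -0.088167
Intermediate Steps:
C(P) = 4 + P (C(P) = -2 + (6 + P) = 4 + P)
(432 - 470)/(414 + C(13)) = (432 - 470)/(414 + (4 + 13)) = -38/(414 + 17) = -38/431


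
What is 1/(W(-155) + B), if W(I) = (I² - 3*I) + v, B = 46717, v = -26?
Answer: 1/71181 ≈ 1.4049e-5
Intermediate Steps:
W(I) = -26 + I² - 3*I (W(I) = (I² - 3*I) - 26 = -26 + I² - 3*I)
1/(W(-155) + B) = 1/((-26 + (-155)² - 3*(-155)) + 46717) = 1/((-26 + 24025 + 465) + 46717) = 1/(24464 + 46717) = 1/71181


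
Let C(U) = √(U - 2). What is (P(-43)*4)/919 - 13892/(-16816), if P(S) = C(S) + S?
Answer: 2468599/3863476 + 12*I*√5/919 ≈ 0.63896 + 0.029198*I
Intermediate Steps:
C(U) = √(-2 + U)
P(S) = S + √(-2 + S) (P(S) = √(-2 + S) + S = S + √(-2 + S))
(P(-43)*4)/919 - 13892/(-16816) = ((-43 + √(-2 - 43))*4)/919 - 13892/(-16816) = ((-43 + √(-45))*4)*(1/919) - 13892*(-1/16816) = ((-43 + 3*I*√5)*4)*(1/919) + 3473/4204 = (-172 + 12*I*√5)*(1/919) + 3473/4204 = (-172/919 + 12*I*√5/919) + 3473/4204 = 2468599/3863476 + 12*I*√5/919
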